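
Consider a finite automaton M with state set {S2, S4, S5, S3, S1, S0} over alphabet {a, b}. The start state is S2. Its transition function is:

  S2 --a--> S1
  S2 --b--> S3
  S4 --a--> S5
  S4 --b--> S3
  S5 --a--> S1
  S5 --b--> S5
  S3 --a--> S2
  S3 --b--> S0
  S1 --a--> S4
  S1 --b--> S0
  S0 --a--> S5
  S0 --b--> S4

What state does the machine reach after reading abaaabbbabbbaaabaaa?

S5

S2 → S1 → S0 → S5 → S1 → S4 → S3 → S0 → S4 → S5 → S5 → S5 → S5 → S1 → S4 → S5 → S5 → S1 → S4 → S5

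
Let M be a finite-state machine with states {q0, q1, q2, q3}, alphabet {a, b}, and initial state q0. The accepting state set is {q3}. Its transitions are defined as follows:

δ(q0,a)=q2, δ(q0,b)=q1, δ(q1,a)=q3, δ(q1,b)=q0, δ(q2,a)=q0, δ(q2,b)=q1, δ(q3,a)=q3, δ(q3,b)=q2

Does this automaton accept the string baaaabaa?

No

start at q0
read 'b': q0 → q1
read 'a': q1 → q3
read 'a': q3 → q3
read 'a': q3 → q3
read 'a': q3 → q3
read 'b': q3 → q2
read 'a': q2 → q0
read 'a': q0 → q2
End state q2 is not accepting.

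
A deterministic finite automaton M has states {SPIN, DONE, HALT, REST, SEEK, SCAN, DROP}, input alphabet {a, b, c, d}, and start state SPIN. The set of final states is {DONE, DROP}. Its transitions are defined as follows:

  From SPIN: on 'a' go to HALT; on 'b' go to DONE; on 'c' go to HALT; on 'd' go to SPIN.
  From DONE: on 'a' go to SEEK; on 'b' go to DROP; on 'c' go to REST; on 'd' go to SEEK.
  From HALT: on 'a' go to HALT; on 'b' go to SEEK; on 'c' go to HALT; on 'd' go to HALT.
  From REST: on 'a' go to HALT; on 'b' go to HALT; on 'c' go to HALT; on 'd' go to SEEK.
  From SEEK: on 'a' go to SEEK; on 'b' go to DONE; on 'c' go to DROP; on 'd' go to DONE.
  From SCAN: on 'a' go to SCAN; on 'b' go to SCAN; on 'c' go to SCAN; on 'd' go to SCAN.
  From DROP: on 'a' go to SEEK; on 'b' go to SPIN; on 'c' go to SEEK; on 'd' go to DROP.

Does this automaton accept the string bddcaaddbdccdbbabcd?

Trace: SPIN -b-> DONE -d-> SEEK -d-> DONE -c-> REST -a-> HALT -a-> HALT -d-> HALT -d-> HALT -b-> SEEK -d-> DONE -c-> REST -c-> HALT -d-> HALT -b-> SEEK -b-> DONE -a-> SEEK -b-> DONE -c-> REST -d-> SEEK
End state SEEK is not accepting.

No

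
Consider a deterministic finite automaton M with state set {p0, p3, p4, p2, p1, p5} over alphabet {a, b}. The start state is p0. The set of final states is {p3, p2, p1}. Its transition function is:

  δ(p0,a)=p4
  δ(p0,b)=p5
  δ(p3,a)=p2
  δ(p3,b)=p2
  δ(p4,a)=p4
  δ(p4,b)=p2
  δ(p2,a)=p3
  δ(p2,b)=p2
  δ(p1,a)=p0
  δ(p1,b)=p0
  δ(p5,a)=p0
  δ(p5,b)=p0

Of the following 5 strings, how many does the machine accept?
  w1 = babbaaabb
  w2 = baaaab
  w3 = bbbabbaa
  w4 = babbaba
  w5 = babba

3

w1: p0 → p5 → p0 → p5 → p0 → p4 → p4 → p4 → p2 → p2  → end p2, accepted
w2: p0 → p5 → p0 → p4 → p4 → p4 → p2  → end p2, accepted
w3: p0 → p5 → p0 → p5 → p0 → p5 → p0 → p4 → p4  → end p4, rejected
w4: p0 → p5 → p0 → p5 → p0 → p4 → p2 → p3  → end p3, accepted
w5: p0 → p5 → p0 → p5 → p0 → p4  → end p4, rejected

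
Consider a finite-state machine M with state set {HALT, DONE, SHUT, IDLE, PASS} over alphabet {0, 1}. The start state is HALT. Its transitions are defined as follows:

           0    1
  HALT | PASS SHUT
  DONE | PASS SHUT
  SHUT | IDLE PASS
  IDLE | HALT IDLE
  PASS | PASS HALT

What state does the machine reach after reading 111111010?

PASS

HALT → SHUT → PASS → HALT → SHUT → PASS → HALT → PASS → HALT → PASS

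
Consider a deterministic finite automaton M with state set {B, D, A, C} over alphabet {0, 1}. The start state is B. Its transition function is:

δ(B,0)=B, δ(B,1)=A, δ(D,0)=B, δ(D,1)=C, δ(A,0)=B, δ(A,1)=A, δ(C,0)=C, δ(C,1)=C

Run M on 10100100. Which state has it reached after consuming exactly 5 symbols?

B

Trace: B -1-> A -0-> B -1-> A -0-> B -0-> B
After 5 symbols: B.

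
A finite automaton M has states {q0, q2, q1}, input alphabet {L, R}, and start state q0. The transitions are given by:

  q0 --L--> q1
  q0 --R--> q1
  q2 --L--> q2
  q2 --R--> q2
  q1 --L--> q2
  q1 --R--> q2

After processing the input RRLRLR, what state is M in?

q0 → q1 → q2 → q2 → q2 → q2 → q2

q2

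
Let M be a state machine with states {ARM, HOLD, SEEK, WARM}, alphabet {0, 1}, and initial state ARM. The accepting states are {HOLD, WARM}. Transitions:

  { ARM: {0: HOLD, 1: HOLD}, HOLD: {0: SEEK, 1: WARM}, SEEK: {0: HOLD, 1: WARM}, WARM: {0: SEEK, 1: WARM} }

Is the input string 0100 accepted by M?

Trace: ARM -0-> HOLD -1-> WARM -0-> SEEK -0-> HOLD
End state HOLD is accepting.

Yes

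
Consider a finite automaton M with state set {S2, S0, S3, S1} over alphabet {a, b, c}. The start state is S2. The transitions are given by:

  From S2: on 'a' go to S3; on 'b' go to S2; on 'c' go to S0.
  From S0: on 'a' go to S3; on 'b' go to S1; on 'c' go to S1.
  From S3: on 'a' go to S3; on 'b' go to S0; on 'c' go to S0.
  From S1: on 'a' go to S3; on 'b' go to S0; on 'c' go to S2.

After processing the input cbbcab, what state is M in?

Trace: S2 -c-> S0 -b-> S1 -b-> S0 -c-> S1 -a-> S3 -b-> S0

S0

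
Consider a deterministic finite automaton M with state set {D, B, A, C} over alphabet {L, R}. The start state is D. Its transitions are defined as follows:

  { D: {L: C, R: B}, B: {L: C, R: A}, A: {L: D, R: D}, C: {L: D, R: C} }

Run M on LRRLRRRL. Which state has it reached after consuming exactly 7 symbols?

D

D → C → C → C → D → B → A → D
After 7 symbols: D.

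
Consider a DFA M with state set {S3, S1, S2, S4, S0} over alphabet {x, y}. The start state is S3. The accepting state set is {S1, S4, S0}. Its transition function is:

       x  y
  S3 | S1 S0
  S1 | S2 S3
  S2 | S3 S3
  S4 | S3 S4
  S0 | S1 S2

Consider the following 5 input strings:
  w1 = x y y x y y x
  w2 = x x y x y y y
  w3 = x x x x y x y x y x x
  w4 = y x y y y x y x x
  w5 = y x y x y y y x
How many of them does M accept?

w1: Trace: S3 -x-> S1 -y-> S3 -y-> S0 -x-> S1 -y-> S3 -y-> S0 -x-> S1  → end S1, accepted
w2: Trace: S3 -x-> S1 -x-> S2 -y-> S3 -x-> S1 -y-> S3 -y-> S0 -y-> S2  → end S2, rejected
w3: Trace: S3 -x-> S1 -x-> S2 -x-> S3 -x-> S1 -y-> S3 -x-> S1 -y-> S3 -x-> S1 -y-> S3 -x-> S1 -x-> S2  → end S2, rejected
w4: Trace: S3 -y-> S0 -x-> S1 -y-> S3 -y-> S0 -y-> S2 -x-> S3 -y-> S0 -x-> S1 -x-> S2  → end S2, rejected
w5: Trace: S3 -y-> S0 -x-> S1 -y-> S3 -x-> S1 -y-> S3 -y-> S0 -y-> S2 -x-> S3  → end S3, rejected

1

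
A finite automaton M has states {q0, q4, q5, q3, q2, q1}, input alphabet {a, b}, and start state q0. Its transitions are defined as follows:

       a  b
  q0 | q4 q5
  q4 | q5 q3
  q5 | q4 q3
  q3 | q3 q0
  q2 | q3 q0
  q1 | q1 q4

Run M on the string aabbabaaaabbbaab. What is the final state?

q0

Trace: q0 -a-> q4 -a-> q5 -b-> q3 -b-> q0 -a-> q4 -b-> q3 -a-> q3 -a-> q3 -a-> q3 -a-> q3 -b-> q0 -b-> q5 -b-> q3 -a-> q3 -a-> q3 -b-> q0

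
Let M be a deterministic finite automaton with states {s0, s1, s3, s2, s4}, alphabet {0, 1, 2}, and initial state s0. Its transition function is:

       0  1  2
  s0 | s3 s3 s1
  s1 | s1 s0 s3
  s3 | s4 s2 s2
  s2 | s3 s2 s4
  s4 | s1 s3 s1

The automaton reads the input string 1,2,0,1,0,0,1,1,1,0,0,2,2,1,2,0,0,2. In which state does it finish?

s3

Trace: s0 -1-> s3 -2-> s2 -0-> s3 -1-> s2 -0-> s3 -0-> s4 -1-> s3 -1-> s2 -1-> s2 -0-> s3 -0-> s4 -2-> s1 -2-> s3 -1-> s2 -2-> s4 -0-> s1 -0-> s1 -2-> s3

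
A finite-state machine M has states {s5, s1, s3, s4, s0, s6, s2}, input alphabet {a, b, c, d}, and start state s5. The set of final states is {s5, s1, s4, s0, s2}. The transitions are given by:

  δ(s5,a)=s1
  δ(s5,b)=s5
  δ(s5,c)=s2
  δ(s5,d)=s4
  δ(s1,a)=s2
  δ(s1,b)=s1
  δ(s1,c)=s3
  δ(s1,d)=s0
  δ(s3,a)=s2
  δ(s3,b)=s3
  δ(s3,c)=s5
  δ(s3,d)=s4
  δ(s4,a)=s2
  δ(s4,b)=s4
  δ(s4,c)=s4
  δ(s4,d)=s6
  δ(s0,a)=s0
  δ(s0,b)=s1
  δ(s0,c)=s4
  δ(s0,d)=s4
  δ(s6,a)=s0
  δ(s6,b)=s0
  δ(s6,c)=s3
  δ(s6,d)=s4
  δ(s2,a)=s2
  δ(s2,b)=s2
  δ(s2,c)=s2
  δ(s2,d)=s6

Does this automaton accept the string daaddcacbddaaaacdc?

No

s5 → s4 → s2 → s2 → s6 → s4 → s4 → s2 → s2 → s2 → s6 → s4 → s2 → s2 → s2 → s2 → s2 → s6 → s3
End state s3 is not accepting.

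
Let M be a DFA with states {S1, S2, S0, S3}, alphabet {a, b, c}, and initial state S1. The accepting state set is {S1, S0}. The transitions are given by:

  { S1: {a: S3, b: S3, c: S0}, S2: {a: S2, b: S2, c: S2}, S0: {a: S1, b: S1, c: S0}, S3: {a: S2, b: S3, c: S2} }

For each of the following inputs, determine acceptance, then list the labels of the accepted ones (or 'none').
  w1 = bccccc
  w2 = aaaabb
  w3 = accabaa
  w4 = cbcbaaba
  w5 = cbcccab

w1: Trace: S1 -b-> S3 -c-> S2 -c-> S2 -c-> S2 -c-> S2 -c-> S2  → end S2, rejected
w2: Trace: S1 -a-> S3 -a-> S2 -a-> S2 -a-> S2 -b-> S2 -b-> S2  → end S2, rejected
w3: Trace: S1 -a-> S3 -c-> S2 -c-> S2 -a-> S2 -b-> S2 -a-> S2 -a-> S2  → end S2, rejected
w4: Trace: S1 -c-> S0 -b-> S1 -c-> S0 -b-> S1 -a-> S3 -a-> S2 -b-> S2 -a-> S2  → end S2, rejected
w5: Trace: S1 -c-> S0 -b-> S1 -c-> S0 -c-> S0 -c-> S0 -a-> S1 -b-> S3  → end S3, rejected

none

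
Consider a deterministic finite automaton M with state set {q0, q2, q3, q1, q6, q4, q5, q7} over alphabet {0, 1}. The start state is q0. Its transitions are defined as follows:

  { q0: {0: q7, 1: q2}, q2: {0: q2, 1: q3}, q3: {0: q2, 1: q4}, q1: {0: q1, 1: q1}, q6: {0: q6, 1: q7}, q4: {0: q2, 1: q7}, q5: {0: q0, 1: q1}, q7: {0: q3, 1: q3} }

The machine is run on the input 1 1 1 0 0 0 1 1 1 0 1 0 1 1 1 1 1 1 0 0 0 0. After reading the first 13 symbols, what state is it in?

q3

start at q0
read '1': q0 → q2
read '1': q2 → q3
read '1': q3 → q4
read '0': q4 → q2
read '0': q2 → q2
read '0': q2 → q2
read '1': q2 → q3
read '1': q3 → q4
read '1': q4 → q7
read '0': q7 → q3
read '1': q3 → q4
read '0': q4 → q2
read '1': q2 → q3
After 13 symbols: q3.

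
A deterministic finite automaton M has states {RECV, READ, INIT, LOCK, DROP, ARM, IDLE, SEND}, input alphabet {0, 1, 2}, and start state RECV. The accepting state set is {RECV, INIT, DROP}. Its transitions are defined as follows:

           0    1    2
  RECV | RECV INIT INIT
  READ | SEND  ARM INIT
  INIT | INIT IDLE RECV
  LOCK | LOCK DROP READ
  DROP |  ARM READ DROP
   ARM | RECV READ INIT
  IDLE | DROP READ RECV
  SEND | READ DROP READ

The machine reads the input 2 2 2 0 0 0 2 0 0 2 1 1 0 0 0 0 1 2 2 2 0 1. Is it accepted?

RECV → INIT → RECV → INIT → INIT → INIT → INIT → RECV → RECV → RECV → INIT → IDLE → READ → SEND → READ → SEND → READ → ARM → INIT → RECV → INIT → INIT → IDLE
End state IDLE is not accepting.

No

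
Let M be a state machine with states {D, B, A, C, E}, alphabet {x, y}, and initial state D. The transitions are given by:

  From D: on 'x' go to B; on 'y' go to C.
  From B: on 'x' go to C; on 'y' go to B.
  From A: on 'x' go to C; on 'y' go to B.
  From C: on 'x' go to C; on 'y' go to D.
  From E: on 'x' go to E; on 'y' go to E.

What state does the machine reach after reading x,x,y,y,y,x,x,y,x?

Trace: D -x-> B -x-> C -y-> D -y-> C -y-> D -x-> B -x-> C -y-> D -x-> B

B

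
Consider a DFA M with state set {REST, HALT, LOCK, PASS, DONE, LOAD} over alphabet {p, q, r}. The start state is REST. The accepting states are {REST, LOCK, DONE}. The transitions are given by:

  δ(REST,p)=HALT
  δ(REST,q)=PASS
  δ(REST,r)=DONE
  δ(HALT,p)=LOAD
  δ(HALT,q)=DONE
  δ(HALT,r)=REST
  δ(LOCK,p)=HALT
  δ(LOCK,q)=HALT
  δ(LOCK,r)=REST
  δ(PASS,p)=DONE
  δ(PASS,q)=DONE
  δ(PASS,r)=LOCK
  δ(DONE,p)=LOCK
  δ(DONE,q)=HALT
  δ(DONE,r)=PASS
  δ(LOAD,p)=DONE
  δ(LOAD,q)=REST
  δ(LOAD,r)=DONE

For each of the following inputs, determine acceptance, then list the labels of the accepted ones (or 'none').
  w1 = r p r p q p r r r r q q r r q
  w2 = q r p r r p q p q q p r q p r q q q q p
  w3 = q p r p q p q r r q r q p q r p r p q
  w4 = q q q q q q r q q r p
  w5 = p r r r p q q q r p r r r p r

w1:
  start at REST
  read 'r': REST → DONE
  read 'p': DONE → LOCK
  read 'r': LOCK → REST
  read 'p': REST → HALT
  read 'q': HALT → DONE
  read 'p': DONE → LOCK
  read 'r': LOCK → REST
  read 'r': REST → DONE
  read 'r': DONE → PASS
  read 'r': PASS → LOCK
  read 'q': LOCK → HALT
  read 'q': HALT → DONE
  read 'r': DONE → PASS
  read 'r': PASS → LOCK
  read 'q': LOCK → HALT
  end HALT, rejected
w2:
  start at REST
  read 'q': REST → PASS
  read 'r': PASS → LOCK
  read 'p': LOCK → HALT
  read 'r': HALT → REST
  read 'r': REST → DONE
  read 'p': DONE → LOCK
  read 'q': LOCK → HALT
  read 'p': HALT → LOAD
  read 'q': LOAD → REST
  read 'q': REST → PASS
  read 'p': PASS → DONE
  read 'r': DONE → PASS
  read 'q': PASS → DONE
  read 'p': DONE → LOCK
  read 'r': LOCK → REST
  read 'q': REST → PASS
  read 'q': PASS → DONE
  read 'q': DONE → HALT
  read 'q': HALT → DONE
  read 'p': DONE → LOCK
  end LOCK, accepted
w3:
  start at REST
  read 'q': REST → PASS
  read 'p': PASS → DONE
  read 'r': DONE → PASS
  read 'p': PASS → DONE
  read 'q': DONE → HALT
  read 'p': HALT → LOAD
  read 'q': LOAD → REST
  read 'r': REST → DONE
  read 'r': DONE → PASS
  read 'q': PASS → DONE
  read 'r': DONE → PASS
  read 'q': PASS → DONE
  read 'p': DONE → LOCK
  read 'q': LOCK → HALT
  read 'r': HALT → REST
  read 'p': REST → HALT
  read 'r': HALT → REST
  read 'p': REST → HALT
  read 'q': HALT → DONE
  end DONE, accepted
w4:
  start at REST
  read 'q': REST → PASS
  read 'q': PASS → DONE
  read 'q': DONE → HALT
  read 'q': HALT → DONE
  read 'q': DONE → HALT
  read 'q': HALT → DONE
  read 'r': DONE → PASS
  read 'q': PASS → DONE
  read 'q': DONE → HALT
  read 'r': HALT → REST
  read 'p': REST → HALT
  end HALT, rejected
w5:
  start at REST
  read 'p': REST → HALT
  read 'r': HALT → REST
  read 'r': REST → DONE
  read 'r': DONE → PASS
  read 'p': PASS → DONE
  read 'q': DONE → HALT
  read 'q': HALT → DONE
  read 'q': DONE → HALT
  read 'r': HALT → REST
  read 'p': REST → HALT
  read 'r': HALT → REST
  read 'r': REST → DONE
  read 'r': DONE → PASS
  read 'p': PASS → DONE
  read 'r': DONE → PASS
  end PASS, rejected

w2, w3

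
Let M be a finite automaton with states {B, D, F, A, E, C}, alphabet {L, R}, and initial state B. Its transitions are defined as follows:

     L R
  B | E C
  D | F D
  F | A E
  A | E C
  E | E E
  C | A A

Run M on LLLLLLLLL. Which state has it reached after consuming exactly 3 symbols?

E

Trace: B -L-> E -L-> E -L-> E
After 3 symbols: E.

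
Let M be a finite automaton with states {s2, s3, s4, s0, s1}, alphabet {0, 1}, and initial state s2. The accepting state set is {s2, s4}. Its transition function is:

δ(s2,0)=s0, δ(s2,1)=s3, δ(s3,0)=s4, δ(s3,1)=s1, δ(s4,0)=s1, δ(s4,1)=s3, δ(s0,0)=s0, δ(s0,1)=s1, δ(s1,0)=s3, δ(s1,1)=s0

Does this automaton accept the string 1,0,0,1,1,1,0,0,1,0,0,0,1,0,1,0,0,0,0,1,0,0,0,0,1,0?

No

start at s2
read '1': s2 → s3
read '0': s3 → s4
read '0': s4 → s1
read '1': s1 → s0
read '1': s0 → s1
read '1': s1 → s0
read '0': s0 → s0
read '0': s0 → s0
read '1': s0 → s1
read '0': s1 → s3
read '0': s3 → s4
read '0': s4 → s1
read '1': s1 → s0
read '0': s0 → s0
read '1': s0 → s1
read '0': s1 → s3
read '0': s3 → s4
read '0': s4 → s1
read '0': s1 → s3
read '1': s3 → s1
read '0': s1 → s3
read '0': s3 → s4
read '0': s4 → s1
read '0': s1 → s3
read '1': s3 → s1
read '0': s1 → s3
End state s3 is not accepting.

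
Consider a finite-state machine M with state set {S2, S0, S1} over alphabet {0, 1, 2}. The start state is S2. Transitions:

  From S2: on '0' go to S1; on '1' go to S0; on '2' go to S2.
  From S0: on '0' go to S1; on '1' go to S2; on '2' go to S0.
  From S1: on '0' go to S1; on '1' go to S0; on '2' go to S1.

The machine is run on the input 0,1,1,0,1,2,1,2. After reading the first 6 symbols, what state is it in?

S0

start at S2
read '0': S2 → S1
read '1': S1 → S0
read '1': S0 → S2
read '0': S2 → S1
read '1': S1 → S0
read '2': S0 → S0
After 6 symbols: S0.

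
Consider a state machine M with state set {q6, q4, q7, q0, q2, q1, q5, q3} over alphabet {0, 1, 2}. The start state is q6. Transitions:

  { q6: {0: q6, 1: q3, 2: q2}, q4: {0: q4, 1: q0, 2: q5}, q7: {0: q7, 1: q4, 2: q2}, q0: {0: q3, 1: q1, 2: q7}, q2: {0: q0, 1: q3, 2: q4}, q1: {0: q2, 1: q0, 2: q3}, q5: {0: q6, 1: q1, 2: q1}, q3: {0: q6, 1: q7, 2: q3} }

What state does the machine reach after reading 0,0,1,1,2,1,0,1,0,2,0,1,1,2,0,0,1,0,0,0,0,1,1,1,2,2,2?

q4

Trace: q6 -0-> q6 -0-> q6 -1-> q3 -1-> q7 -2-> q2 -1-> q3 -0-> q6 -1-> q3 -0-> q6 -2-> q2 -0-> q0 -1-> q1 -1-> q0 -2-> q7 -0-> q7 -0-> q7 -1-> q4 -0-> q4 -0-> q4 -0-> q4 -0-> q4 -1-> q0 -1-> q1 -1-> q0 -2-> q7 -2-> q2 -2-> q4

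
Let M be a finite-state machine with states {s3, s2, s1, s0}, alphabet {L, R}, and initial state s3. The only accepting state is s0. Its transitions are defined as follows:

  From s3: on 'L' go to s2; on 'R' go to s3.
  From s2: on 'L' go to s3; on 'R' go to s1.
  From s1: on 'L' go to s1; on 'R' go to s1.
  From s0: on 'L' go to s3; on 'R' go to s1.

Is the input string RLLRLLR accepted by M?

No

s3 → s3 → s2 → s3 → s3 → s2 → s3 → s3
End state s3 is not accepting.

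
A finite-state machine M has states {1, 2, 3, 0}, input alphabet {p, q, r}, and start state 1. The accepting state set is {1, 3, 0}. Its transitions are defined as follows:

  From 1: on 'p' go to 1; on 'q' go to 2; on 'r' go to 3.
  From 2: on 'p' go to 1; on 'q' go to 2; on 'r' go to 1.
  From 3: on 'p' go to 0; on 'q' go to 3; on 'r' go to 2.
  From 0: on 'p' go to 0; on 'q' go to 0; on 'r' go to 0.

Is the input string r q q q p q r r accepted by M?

Yes

Trace: 1 -r-> 3 -q-> 3 -q-> 3 -q-> 3 -p-> 0 -q-> 0 -r-> 0 -r-> 0
End state 0 is accepting.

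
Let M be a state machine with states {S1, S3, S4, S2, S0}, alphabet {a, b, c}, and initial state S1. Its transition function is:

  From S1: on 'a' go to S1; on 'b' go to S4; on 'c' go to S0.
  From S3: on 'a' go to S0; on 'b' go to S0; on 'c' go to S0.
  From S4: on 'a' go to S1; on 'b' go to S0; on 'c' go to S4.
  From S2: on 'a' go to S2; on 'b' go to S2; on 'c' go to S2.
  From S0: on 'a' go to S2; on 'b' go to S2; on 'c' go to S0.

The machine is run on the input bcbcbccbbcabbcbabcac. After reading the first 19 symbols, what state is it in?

Trace: S1 -b-> S4 -c-> S4 -b-> S0 -c-> S0 -b-> S2 -c-> S2 -c-> S2 -b-> S2 -b-> S2 -c-> S2 -a-> S2 -b-> S2 -b-> S2 -c-> S2 -b-> S2 -a-> S2 -b-> S2 -c-> S2 -a-> S2
After 19 symbols: S2.

S2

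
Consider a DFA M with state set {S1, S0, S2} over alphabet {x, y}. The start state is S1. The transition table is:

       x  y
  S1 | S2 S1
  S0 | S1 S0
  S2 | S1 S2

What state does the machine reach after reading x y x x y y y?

S2

S1 → S2 → S2 → S1 → S2 → S2 → S2 → S2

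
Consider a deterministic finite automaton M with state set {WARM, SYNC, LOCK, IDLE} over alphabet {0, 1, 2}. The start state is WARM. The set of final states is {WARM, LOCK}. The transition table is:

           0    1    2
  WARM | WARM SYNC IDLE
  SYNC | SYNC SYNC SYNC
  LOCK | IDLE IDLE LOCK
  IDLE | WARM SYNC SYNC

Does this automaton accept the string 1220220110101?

start at WARM
read '1': WARM → SYNC
read '2': SYNC → SYNC
read '2': SYNC → SYNC
read '0': SYNC → SYNC
read '2': SYNC → SYNC
read '2': SYNC → SYNC
read '0': SYNC → SYNC
read '1': SYNC → SYNC
read '1': SYNC → SYNC
read '0': SYNC → SYNC
read '1': SYNC → SYNC
read '0': SYNC → SYNC
read '1': SYNC → SYNC
End state SYNC is not accepting.

No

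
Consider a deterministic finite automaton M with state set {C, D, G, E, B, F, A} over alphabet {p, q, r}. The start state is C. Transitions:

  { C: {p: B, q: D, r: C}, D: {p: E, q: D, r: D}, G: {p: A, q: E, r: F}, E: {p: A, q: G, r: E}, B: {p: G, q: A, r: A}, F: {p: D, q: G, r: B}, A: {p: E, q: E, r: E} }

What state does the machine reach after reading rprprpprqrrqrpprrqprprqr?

F

C → C → B → A → E → E → A → E → E → G → F → B → A → E → A → E → E → E → G → A → E → A → E → G → F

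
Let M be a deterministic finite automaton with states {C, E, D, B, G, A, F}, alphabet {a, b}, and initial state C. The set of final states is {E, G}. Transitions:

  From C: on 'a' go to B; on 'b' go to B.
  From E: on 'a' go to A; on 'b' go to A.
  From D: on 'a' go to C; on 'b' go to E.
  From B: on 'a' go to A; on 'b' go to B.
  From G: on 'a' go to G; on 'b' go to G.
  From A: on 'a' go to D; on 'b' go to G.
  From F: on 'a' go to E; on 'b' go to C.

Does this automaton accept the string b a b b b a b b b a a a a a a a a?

Yes

C → B → A → G → G → G → G → G → G → G → G → G → G → G → G → G → G → G
End state G is accepting.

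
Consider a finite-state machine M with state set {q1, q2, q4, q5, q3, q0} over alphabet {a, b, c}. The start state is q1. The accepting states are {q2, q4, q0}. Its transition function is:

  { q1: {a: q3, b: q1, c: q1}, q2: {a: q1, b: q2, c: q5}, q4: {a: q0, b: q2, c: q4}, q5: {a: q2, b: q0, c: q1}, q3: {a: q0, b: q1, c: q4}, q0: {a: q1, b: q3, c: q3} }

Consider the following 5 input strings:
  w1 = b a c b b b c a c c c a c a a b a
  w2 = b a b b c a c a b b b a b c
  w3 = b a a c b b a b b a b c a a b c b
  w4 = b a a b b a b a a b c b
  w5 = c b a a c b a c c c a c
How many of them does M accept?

2

w1:
  start at q1
  read 'b': q1 → q1
  read 'a': q1 → q3
  read 'c': q3 → q4
  read 'b': q4 → q2
  read 'b': q2 → q2
  read 'b': q2 → q2
  read 'c': q2 → q5
  read 'a': q5 → q2
  read 'c': q2 → q5
  read 'c': q5 → q1
  read 'c': q1 → q1
  read 'a': q1 → q3
  read 'c': q3 → q4
  read 'a': q4 → q0
  read 'a': q0 → q1
  read 'b': q1 → q1
  read 'a': q1 → q3
  end q3, rejected
w2:
  start at q1
  read 'b': q1 → q1
  read 'a': q1 → q3
  read 'b': q3 → q1
  read 'b': q1 → q1
  read 'c': q1 → q1
  read 'a': q1 → q3
  read 'c': q3 → q4
  read 'a': q4 → q0
  read 'b': q0 → q3
  read 'b': q3 → q1
  read 'b': q1 → q1
  read 'a': q1 → q3
  read 'b': q3 → q1
  read 'c': q1 → q1
  end q1, rejected
w3:
  start at q1
  read 'b': q1 → q1
  read 'a': q1 → q3
  read 'a': q3 → q0
  read 'c': q0 → q3
  read 'b': q3 → q1
  read 'b': q1 → q1
  read 'a': q1 → q3
  read 'b': q3 → q1
  read 'b': q1 → q1
  read 'a': q1 → q3
  read 'b': q3 → q1
  read 'c': q1 → q1
  read 'a': q1 → q3
  read 'a': q3 → q0
  read 'b': q0 → q3
  read 'c': q3 → q4
  read 'b': q4 → q2
  end q2, accepted
w4:
  start at q1
  read 'b': q1 → q1
  read 'a': q1 → q3
  read 'a': q3 → q0
  read 'b': q0 → q3
  read 'b': q3 → q1
  read 'a': q1 → q3
  read 'b': q3 → q1
  read 'a': q1 → q3
  read 'a': q3 → q0
  read 'b': q0 → q3
  read 'c': q3 → q4
  read 'b': q4 → q2
  end q2, accepted
w5:
  start at q1
  read 'c': q1 → q1
  read 'b': q1 → q1
  read 'a': q1 → q3
  read 'a': q3 → q0
  read 'c': q0 → q3
  read 'b': q3 → q1
  read 'a': q1 → q3
  read 'c': q3 → q4
  read 'c': q4 → q4
  read 'c': q4 → q4
  read 'a': q4 → q0
  read 'c': q0 → q3
  end q3, rejected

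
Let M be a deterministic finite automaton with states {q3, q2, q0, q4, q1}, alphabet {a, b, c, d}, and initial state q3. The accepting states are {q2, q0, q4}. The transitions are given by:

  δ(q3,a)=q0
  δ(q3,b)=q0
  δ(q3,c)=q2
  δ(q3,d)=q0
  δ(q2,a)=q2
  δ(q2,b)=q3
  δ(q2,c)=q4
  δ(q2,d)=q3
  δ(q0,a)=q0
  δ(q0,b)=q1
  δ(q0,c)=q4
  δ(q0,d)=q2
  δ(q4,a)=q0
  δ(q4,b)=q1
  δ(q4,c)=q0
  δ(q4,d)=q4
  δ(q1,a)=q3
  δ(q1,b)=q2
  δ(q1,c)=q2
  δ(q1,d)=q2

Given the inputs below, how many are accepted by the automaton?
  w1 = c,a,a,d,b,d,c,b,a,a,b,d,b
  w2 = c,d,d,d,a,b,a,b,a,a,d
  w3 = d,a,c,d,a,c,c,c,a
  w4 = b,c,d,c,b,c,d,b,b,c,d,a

3

w1:
  start at q3
  read 'c': q3 → q2
  read 'a': q2 → q2
  read 'a': q2 → q2
  read 'd': q2 → q3
  read 'b': q3 → q0
  read 'd': q0 → q2
  read 'c': q2 → q4
  read 'b': q4 → q1
  read 'a': q1 → q3
  read 'a': q3 → q0
  read 'b': q0 → q1
  read 'd': q1 → q2
  read 'b': q2 → q3
  end q3, rejected
w2:
  start at q3
  read 'c': q3 → q2
  read 'd': q2 → q3
  read 'd': q3 → q0
  read 'd': q0 → q2
  read 'a': q2 → q2
  read 'b': q2 → q3
  read 'a': q3 → q0
  read 'b': q0 → q1
  read 'a': q1 → q3
  read 'a': q3 → q0
  read 'd': q0 → q2
  end q2, accepted
w3:
  start at q3
  read 'd': q3 → q0
  read 'a': q0 → q0
  read 'c': q0 → q4
  read 'd': q4 → q4
  read 'a': q4 → q0
  read 'c': q0 → q4
  read 'c': q4 → q0
  read 'c': q0 → q4
  read 'a': q4 → q0
  end q0, accepted
w4:
  start at q3
  read 'b': q3 → q0
  read 'c': q0 → q4
  read 'd': q4 → q4
  read 'c': q4 → q0
  read 'b': q0 → q1
  read 'c': q1 → q2
  read 'd': q2 → q3
  read 'b': q3 → q0
  read 'b': q0 → q1
  read 'c': q1 → q2
  read 'd': q2 → q3
  read 'a': q3 → q0
  end q0, accepted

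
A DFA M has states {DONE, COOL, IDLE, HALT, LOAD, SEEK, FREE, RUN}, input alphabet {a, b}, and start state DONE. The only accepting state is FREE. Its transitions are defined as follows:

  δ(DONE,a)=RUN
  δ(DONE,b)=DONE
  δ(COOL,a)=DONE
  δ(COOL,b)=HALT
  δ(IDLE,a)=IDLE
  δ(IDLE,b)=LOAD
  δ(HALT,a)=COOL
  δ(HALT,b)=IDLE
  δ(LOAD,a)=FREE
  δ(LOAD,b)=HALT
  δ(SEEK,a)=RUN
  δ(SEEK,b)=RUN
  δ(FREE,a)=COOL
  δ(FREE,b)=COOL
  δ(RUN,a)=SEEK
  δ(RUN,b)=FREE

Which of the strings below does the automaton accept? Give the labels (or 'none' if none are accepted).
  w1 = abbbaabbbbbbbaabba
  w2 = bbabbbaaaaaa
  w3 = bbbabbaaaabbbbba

w1: DONE → RUN → FREE → COOL → HALT → COOL → DONE → DONE → DONE → DONE → DONE → DONE → DONE → DONE → RUN → SEEK → RUN → FREE → COOL  → end COOL, rejected
w2: DONE → DONE → DONE → RUN → FREE → COOL → HALT → COOL → DONE → RUN → SEEK → RUN → SEEK  → end SEEK, rejected
w3: DONE → DONE → DONE → DONE → RUN → FREE → COOL → DONE → RUN → SEEK → RUN → FREE → COOL → HALT → IDLE → LOAD → FREE  → end FREE, accepted

w3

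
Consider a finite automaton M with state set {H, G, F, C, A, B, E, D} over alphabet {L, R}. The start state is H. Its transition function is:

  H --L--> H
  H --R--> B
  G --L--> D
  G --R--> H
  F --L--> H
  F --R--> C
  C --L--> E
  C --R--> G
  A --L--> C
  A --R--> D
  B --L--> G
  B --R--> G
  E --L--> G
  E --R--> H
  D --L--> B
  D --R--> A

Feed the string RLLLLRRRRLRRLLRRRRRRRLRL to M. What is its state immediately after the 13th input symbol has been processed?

D

start at H
read 'R': H → B
read 'L': B → G
read 'L': G → D
read 'L': D → B
read 'L': B → G
read 'R': G → H
read 'R': H → B
read 'R': B → G
read 'R': G → H
read 'L': H → H
read 'R': H → B
read 'R': B → G
read 'L': G → D
After 13 symbols: D.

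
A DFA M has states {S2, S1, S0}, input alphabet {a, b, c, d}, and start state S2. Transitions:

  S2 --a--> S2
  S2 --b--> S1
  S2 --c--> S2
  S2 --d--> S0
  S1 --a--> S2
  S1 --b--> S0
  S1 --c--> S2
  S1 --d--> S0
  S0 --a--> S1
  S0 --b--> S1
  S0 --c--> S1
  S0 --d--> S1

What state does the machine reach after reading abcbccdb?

Trace: S2 -a-> S2 -b-> S1 -c-> S2 -b-> S1 -c-> S2 -c-> S2 -d-> S0 -b-> S1

S1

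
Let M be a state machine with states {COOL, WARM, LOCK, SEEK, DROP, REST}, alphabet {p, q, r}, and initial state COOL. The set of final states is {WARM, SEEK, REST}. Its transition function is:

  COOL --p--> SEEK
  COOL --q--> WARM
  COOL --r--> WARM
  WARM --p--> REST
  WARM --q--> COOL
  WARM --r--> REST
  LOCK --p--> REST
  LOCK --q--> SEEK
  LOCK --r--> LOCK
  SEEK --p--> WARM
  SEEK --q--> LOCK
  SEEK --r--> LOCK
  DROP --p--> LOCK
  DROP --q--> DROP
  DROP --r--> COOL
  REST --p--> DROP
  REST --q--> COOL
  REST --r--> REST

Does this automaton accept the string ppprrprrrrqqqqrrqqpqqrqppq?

Trace: COOL -p-> SEEK -p-> WARM -p-> REST -r-> REST -r-> REST -p-> DROP -r-> COOL -r-> WARM -r-> REST -r-> REST -q-> COOL -q-> WARM -q-> COOL -q-> WARM -r-> REST -r-> REST -q-> COOL -q-> WARM -p-> REST -q-> COOL -q-> WARM -r-> REST -q-> COOL -p-> SEEK -p-> WARM -q-> COOL
End state COOL is not accepting.

No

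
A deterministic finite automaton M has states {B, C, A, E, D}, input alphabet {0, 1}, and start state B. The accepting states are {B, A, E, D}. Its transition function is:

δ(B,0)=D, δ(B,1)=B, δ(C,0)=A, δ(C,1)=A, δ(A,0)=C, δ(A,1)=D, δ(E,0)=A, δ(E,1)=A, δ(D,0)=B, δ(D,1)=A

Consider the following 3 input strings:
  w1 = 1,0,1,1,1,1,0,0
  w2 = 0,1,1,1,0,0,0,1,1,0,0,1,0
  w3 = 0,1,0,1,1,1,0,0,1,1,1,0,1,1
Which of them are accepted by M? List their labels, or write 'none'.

w1: B → B → D → A → D → A → D → B → D  → end D, accepted
w2: B → D → A → D → A → C → A → C → A → D → B → D → A → C  → end C, rejected
w3: B → D → A → C → A → D → A → C → A → D → A → D → B → B → B  → end B, accepted

w1, w3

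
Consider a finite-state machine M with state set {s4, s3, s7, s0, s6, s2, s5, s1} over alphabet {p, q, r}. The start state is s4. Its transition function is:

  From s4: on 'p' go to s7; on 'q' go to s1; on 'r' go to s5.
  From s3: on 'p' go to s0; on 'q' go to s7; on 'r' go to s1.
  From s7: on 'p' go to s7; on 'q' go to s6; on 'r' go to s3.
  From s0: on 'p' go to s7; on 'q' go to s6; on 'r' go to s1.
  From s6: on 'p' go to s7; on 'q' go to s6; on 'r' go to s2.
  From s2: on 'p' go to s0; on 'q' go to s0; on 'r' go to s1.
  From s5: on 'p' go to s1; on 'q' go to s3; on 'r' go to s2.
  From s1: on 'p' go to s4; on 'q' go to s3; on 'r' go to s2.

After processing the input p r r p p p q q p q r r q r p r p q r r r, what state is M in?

s1

start at s4
read 'p': s4 → s7
read 'r': s7 → s3
read 'r': s3 → s1
read 'p': s1 → s4
read 'p': s4 → s7
read 'p': s7 → s7
read 'q': s7 → s6
read 'q': s6 → s6
read 'p': s6 → s7
read 'q': s7 → s6
read 'r': s6 → s2
read 'r': s2 → s1
read 'q': s1 → s3
read 'r': s3 → s1
read 'p': s1 → s4
read 'r': s4 → s5
read 'p': s5 → s1
read 'q': s1 → s3
read 'r': s3 → s1
read 'r': s1 → s2
read 'r': s2 → s1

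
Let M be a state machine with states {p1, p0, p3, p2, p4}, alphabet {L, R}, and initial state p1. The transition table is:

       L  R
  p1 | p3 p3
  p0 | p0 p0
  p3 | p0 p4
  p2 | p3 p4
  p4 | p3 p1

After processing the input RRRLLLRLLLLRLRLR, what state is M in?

p1 → p3 → p4 → p1 → p3 → p0 → p0 → p0 → p0 → p0 → p0 → p0 → p0 → p0 → p0 → p0 → p0

p0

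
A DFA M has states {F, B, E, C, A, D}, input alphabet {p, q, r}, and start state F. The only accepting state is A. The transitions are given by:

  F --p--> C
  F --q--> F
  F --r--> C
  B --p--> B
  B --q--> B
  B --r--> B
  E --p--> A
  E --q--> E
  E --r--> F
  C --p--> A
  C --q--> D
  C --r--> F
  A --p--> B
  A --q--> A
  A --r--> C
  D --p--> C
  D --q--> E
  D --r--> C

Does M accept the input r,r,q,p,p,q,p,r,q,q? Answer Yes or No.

start at F
read 'r': F → C
read 'r': C → F
read 'q': F → F
read 'p': F → C
read 'p': C → A
read 'q': A → A
read 'p': A → B
read 'r': B → B
read 'q': B → B
read 'q': B → B
End state B is not accepting.

No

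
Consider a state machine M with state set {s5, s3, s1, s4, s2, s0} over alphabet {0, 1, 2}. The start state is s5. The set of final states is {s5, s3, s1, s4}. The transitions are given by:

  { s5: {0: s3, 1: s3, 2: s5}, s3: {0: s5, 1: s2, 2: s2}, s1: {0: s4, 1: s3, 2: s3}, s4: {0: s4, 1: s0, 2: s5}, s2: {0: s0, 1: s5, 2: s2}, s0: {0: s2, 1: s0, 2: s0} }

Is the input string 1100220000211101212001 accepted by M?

Trace: s5 -1-> s3 -1-> s2 -0-> s0 -0-> s2 -2-> s2 -2-> s2 -0-> s0 -0-> s2 -0-> s0 -0-> s2 -2-> s2 -1-> s5 -1-> s3 -1-> s2 -0-> s0 -1-> s0 -2-> s0 -1-> s0 -2-> s0 -0-> s2 -0-> s0 -1-> s0
End state s0 is not accepting.

No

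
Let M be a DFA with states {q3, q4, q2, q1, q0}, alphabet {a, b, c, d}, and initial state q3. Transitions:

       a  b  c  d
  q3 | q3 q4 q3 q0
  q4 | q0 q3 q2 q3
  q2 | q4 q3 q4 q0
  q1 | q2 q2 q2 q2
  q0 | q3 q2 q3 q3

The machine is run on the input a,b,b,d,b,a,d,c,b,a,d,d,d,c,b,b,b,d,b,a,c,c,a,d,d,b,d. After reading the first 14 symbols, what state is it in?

Trace: q3 -a-> q3 -b-> q4 -b-> q3 -d-> q0 -b-> q2 -a-> q4 -d-> q3 -c-> q3 -b-> q4 -a-> q0 -d-> q3 -d-> q0 -d-> q3 -c-> q3
After 14 symbols: q3.

q3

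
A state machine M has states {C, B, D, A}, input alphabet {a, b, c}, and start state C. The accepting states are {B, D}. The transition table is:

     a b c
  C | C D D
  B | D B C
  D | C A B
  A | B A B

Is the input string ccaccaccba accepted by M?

start at C
read 'c': C → D
read 'c': D → B
read 'a': B → D
read 'c': D → B
read 'c': B → C
read 'a': C → C
read 'c': C → D
read 'c': D → B
read 'b': B → B
read 'a': B → D
End state D is accepting.

Yes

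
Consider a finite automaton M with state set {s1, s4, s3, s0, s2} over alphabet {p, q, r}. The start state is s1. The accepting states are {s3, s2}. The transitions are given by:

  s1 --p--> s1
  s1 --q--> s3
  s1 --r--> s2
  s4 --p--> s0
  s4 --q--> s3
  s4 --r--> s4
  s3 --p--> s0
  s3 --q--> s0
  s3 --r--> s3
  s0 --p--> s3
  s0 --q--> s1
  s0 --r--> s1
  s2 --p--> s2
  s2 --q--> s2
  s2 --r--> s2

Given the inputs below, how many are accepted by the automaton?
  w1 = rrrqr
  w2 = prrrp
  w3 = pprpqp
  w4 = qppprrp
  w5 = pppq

5

w1: s1 → s2 → s2 → s2 → s2 → s2  → end s2, accepted
w2: s1 → s1 → s2 → s2 → s2 → s2  → end s2, accepted
w3: s1 → s1 → s1 → s2 → s2 → s2 → s2  → end s2, accepted
w4: s1 → s3 → s0 → s3 → s0 → s1 → s2 → s2  → end s2, accepted
w5: s1 → s1 → s1 → s1 → s3  → end s3, accepted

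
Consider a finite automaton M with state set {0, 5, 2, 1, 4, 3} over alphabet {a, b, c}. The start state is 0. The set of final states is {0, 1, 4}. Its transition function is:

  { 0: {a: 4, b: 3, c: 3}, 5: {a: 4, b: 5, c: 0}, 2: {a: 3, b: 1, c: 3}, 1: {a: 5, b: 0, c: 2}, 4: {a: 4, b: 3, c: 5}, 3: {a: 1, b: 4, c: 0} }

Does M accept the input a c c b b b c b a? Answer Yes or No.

Yes

start at 0
read 'a': 0 → 4
read 'c': 4 → 5
read 'c': 5 → 0
read 'b': 0 → 3
read 'b': 3 → 4
read 'b': 4 → 3
read 'c': 3 → 0
read 'b': 0 → 3
read 'a': 3 → 1
End state 1 is accepting.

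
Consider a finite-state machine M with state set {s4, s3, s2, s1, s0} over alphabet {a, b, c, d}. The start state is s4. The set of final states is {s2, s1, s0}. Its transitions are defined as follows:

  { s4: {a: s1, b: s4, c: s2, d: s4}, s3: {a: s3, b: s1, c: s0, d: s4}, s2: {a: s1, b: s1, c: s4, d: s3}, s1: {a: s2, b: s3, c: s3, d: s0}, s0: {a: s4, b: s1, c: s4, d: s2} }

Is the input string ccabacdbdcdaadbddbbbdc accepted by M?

Trace: s4 -c-> s2 -c-> s4 -a-> s1 -b-> s3 -a-> s3 -c-> s0 -d-> s2 -b-> s1 -d-> s0 -c-> s4 -d-> s4 -a-> s1 -a-> s2 -d-> s3 -b-> s1 -d-> s0 -d-> s2 -b-> s1 -b-> s3 -b-> s1 -d-> s0 -c-> s4
End state s4 is not accepting.

No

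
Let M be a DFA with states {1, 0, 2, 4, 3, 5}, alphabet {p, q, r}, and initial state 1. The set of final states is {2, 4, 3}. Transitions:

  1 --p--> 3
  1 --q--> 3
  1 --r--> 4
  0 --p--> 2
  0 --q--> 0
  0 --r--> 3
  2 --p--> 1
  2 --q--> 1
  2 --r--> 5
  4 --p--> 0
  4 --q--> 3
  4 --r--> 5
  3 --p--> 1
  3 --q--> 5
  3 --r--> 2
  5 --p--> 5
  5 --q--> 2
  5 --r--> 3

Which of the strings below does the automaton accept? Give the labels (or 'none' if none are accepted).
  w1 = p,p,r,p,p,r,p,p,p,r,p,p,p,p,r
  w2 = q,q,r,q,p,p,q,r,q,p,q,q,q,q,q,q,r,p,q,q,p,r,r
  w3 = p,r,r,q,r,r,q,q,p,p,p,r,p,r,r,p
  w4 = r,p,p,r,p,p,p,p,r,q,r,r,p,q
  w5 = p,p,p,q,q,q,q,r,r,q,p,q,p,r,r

w1, w2, w4

w1:
  start at 1
  read 'p': 1 → 3
  read 'p': 3 → 1
  read 'r': 1 → 4
  read 'p': 4 → 0
  read 'p': 0 → 2
  read 'r': 2 → 5
  read 'p': 5 → 5
  read 'p': 5 → 5
  read 'p': 5 → 5
  read 'r': 5 → 3
  read 'p': 3 → 1
  read 'p': 1 → 3
  read 'p': 3 → 1
  read 'p': 1 → 3
  read 'r': 3 → 2
  end 2, accepted
w2:
  start at 1
  read 'q': 1 → 3
  read 'q': 3 → 5
  read 'r': 5 → 3
  read 'q': 3 → 5
  read 'p': 5 → 5
  read 'p': 5 → 5
  read 'q': 5 → 2
  read 'r': 2 → 5
  read 'q': 5 → 2
  read 'p': 2 → 1
  read 'q': 1 → 3
  read 'q': 3 → 5
  read 'q': 5 → 2
  read 'q': 2 → 1
  read 'q': 1 → 3
  read 'q': 3 → 5
  read 'r': 5 → 3
  read 'p': 3 → 1
  read 'q': 1 → 3
  read 'q': 3 → 5
  read 'p': 5 → 5
  read 'r': 5 → 3
  read 'r': 3 → 2
  end 2, accepted
w3:
  start at 1
  read 'p': 1 → 3
  read 'r': 3 → 2
  read 'r': 2 → 5
  read 'q': 5 → 2
  read 'r': 2 → 5
  read 'r': 5 → 3
  read 'q': 3 → 5
  read 'q': 5 → 2
  read 'p': 2 → 1
  read 'p': 1 → 3
  read 'p': 3 → 1
  read 'r': 1 → 4
  read 'p': 4 → 0
  read 'r': 0 → 3
  read 'r': 3 → 2
  read 'p': 2 → 1
  end 1, rejected
w4:
  start at 1
  read 'r': 1 → 4
  read 'p': 4 → 0
  read 'p': 0 → 2
  read 'r': 2 → 5
  read 'p': 5 → 5
  read 'p': 5 → 5
  read 'p': 5 → 5
  read 'p': 5 → 5
  read 'r': 5 → 3
  read 'q': 3 → 5
  read 'r': 5 → 3
  read 'r': 3 → 2
  read 'p': 2 → 1
  read 'q': 1 → 3
  end 3, accepted
w5:
  start at 1
  read 'p': 1 → 3
  read 'p': 3 → 1
  read 'p': 1 → 3
  read 'q': 3 → 5
  read 'q': 5 → 2
  read 'q': 2 → 1
  read 'q': 1 → 3
  read 'r': 3 → 2
  read 'r': 2 → 5
  read 'q': 5 → 2
  read 'p': 2 → 1
  read 'q': 1 → 3
  read 'p': 3 → 1
  read 'r': 1 → 4
  read 'r': 4 → 5
  end 5, rejected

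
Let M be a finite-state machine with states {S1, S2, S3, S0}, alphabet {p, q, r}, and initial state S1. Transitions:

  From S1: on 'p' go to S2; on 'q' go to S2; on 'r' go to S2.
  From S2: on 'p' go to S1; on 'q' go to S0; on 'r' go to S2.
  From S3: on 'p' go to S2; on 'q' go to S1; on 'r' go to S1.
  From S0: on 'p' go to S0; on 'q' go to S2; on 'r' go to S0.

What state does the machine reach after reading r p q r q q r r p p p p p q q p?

S1 → S2 → S1 → S2 → S2 → S0 → S2 → S2 → S2 → S1 → S2 → S1 → S2 → S1 → S2 → S0 → S0

S0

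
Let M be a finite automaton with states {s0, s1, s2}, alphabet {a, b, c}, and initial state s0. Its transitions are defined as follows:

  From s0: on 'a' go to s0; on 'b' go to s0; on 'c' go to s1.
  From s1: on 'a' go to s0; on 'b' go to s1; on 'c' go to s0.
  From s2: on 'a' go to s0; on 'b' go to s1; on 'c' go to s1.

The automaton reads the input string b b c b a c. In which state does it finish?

s1

start at s0
read 'b': s0 → s0
read 'b': s0 → s0
read 'c': s0 → s1
read 'b': s1 → s1
read 'a': s1 → s0
read 'c': s0 → s1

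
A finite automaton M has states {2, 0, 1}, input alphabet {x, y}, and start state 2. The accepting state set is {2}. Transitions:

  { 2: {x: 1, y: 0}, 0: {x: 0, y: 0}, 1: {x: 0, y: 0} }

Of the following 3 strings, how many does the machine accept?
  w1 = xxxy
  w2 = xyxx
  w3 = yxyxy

0

w1: Trace: 2 -x-> 1 -x-> 0 -x-> 0 -y-> 0  → end 0, rejected
w2: Trace: 2 -x-> 1 -y-> 0 -x-> 0 -x-> 0  → end 0, rejected
w3: Trace: 2 -y-> 0 -x-> 0 -y-> 0 -x-> 0 -y-> 0  → end 0, rejected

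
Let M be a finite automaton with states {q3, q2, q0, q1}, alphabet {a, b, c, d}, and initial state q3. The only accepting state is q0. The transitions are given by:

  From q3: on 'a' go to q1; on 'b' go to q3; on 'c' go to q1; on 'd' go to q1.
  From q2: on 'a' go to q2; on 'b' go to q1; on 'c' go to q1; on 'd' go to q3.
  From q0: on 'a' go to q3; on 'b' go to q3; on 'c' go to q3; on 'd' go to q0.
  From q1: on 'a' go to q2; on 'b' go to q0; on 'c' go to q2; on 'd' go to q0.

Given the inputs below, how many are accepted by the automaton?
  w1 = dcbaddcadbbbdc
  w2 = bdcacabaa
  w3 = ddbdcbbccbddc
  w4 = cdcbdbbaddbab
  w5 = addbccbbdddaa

w1: q3 → q1 → q2 → q1 → q2 → q3 → q1 → q2 → q2 → q3 → q3 → q3 → q3 → q1 → q2  → end q2, rejected
w2: q3 → q3 → q1 → q2 → q2 → q1 → q2 → q1 → q2 → q2  → end q2, rejected
w3: q3 → q1 → q0 → q3 → q1 → q2 → q1 → q0 → q3 → q1 → q0 → q0 → q0 → q3  → end q3, rejected
w4: q3 → q1 → q0 → q3 → q3 → q1 → q0 → q3 → q1 → q0 → q0 → q3 → q1 → q0  → end q0, accepted
w5: q3 → q1 → q0 → q0 → q3 → q1 → q2 → q1 → q0 → q0 → q0 → q0 → q3 → q1  → end q1, rejected

1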